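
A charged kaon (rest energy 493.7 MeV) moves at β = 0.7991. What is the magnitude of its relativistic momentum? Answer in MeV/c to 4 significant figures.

γ = 1/√(1 − 0.7991²) = 1.66335
p = γβm₀c = 1.66335 × 0.7991 × 493.7 MeV/c = 656.2 MeV/c

p ≈ 656.2 MeV/c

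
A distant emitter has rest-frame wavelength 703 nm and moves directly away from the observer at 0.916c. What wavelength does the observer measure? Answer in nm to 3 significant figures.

Relativistic Doppler: λ_obs = λ_src √((1+β)/(1−β))
= 703 × √(1.9160/0.084000) = 703 × 4.7759 = 3360 nm

λ_obs ≈ 3360 nm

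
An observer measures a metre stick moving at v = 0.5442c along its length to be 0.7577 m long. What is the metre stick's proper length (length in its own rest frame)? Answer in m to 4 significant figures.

γ = 1/√(1 − 0.5442²) = 1.19196
L₀ = γL = 1.19196 × 0.7577 = 0.9031 m

L₀ ≈ 0.9031 m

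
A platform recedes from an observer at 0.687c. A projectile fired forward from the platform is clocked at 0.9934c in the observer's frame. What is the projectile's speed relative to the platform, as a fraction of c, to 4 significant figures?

u' ≈ 0.9649c

Inverse velocity addition: u' = (u − v)/(1 − uv/c²)
= (0.9934 − 0.687)/(1 − 0.9934×0.687) = 0.3064/0.317534 = 0.9649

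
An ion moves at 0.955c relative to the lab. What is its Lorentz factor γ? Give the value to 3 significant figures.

γ ≈ 3.37

γ = 1/√(1 − β²) = 1/√(1 − 0.955²) = 1/√(0.087975) = 3.37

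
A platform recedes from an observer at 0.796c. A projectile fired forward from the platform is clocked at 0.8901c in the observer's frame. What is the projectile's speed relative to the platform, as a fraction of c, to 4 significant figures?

u' ≈ 0.3228c

Inverse velocity addition: u' = (u − v)/(1 − uv/c²)
= (0.8901 − 0.796)/(1 − 0.8901×0.796) = 0.09410/0.291480 = 0.3228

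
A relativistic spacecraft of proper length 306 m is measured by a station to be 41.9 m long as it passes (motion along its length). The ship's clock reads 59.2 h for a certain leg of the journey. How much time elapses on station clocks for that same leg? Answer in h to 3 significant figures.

Δt ≈ 432 h

Length contraction ⇒ γ = L₀/L = 306/41.9 = 7.3031
Time dilation: Δt = γτ₀ = 7.3031 × 59.2 h = 432 h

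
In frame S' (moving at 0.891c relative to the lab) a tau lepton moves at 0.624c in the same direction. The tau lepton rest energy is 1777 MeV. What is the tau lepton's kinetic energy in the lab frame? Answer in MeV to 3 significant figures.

K ≈ 6020 MeV

u_lab = (0.624 + 0.891)/(1 + 0.624×0.891) = 0.973660
γ = 1/√(1 − 0.973660²) = 4.3859
K = (γ − 1)m₀c² = (4.3859 − 1) × 1777 = 3.3859 × 1777 = 6020 MeV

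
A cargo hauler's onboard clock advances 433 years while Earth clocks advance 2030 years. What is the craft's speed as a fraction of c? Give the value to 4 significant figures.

γ = Δt/τ₀ = 2030/433 = 4.68822
β = √(1 − 1/γ²) = √(1 − 1/4.68822²) = 0.9770

β ≈ 0.9770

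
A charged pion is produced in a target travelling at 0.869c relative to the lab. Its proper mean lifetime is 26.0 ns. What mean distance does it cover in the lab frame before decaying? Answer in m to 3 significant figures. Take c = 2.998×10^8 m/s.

d ≈ 13.7 m

γ = 1/√(1 − 0.869²) = 2.0210
Dilated lifetime: Δt = γτ₀ = 2.0210 × 26.0 ns = 52.545 ns
d = vΔt = 0.869c × 52.545 ns = 2.6053×10^8 m/s × 5.2545×10^-8 s = 13.7 m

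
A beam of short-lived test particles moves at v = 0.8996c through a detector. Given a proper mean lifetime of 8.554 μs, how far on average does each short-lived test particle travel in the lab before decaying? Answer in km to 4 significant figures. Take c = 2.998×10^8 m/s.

γ = 1/√(1 − 0.8996²) = 2.28982
Dilated lifetime: Δt = γτ₀ = 2.28982 × 8.554 μs = 19.5872 μs
d = vΔt = 0.8996c × 19.5872 μs = 2.69700×10^8 m/s × 1.95872×10^-5 s = 5.283 km

d ≈ 5.283 km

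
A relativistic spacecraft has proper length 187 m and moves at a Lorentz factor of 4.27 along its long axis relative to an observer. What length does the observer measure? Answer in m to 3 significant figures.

L ≈ 43.8 m

γ = 4.27 (given)
Length contraction: L = L₀/γ = 187/4.27 = 43.8 m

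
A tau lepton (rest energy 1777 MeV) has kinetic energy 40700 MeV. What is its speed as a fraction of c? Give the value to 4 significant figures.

γ = 1 + K/(m₀c²) = 1 + 40700/1777 = 23.9038
β = √(1 − 1/γ²) = 0.9991

β ≈ 0.9991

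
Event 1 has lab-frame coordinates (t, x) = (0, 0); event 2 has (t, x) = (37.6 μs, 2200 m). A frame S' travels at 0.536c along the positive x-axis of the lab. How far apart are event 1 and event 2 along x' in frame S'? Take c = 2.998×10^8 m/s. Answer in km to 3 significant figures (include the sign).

Δx' ≈ -4.55 km

γ = 1/√(1 − 0.536²) = 1.1845
Δx' = γ(Δx − vΔt) = 1.1845 × (2200 m − 0.536×(2.998×10^8 m/s)×37.6×10^-6 s)
= 1.1845 × (-3842.0 m) = -4.55 km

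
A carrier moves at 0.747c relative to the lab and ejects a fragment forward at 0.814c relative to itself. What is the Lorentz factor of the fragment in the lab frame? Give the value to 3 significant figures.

γ ≈ 4.16

u_lab = (0.814 + 0.747)/(1 + 0.814×0.747) = 1.561/1.60806 = 0.970736
γ = 1/√(1 − 0.970736²) = 4.16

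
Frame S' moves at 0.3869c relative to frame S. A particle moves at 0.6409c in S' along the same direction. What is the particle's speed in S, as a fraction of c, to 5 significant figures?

u ≈ 0.82358c

Relativistic velocity addition: u = (u' + v)/(1 + u'v/c²)
= (0.6409 + 0.3869)/(1 + 0.6409×0.3869) = 1.0278/1.247964 = 0.82358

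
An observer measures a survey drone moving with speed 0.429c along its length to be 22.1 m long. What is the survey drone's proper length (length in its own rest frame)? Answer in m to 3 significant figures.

γ = 1/√(1 − 0.429²) = 1.1070
L₀ = γL = 1.1070 × 22.1 = 24.5 m

L₀ ≈ 24.5 m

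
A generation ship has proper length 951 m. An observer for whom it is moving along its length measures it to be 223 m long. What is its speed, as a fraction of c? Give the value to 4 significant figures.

γ = L₀/L = 951/223 = 4.26457
β = √(1 − 1/γ²) = 0.9721

β ≈ 0.9721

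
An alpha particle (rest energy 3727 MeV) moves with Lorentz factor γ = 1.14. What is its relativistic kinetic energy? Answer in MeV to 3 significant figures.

K ≈ 522 MeV

γ = 1.14 (given)
K = (γ − 1)m₀c² = (1.14 − 1) × 3727 MeV = 0.14000 × 3727 MeV = 522 MeV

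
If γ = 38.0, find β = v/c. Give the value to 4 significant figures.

β ≈ 0.9997

β = √(1 − 1/γ²) = √(1 − 1/38.0²) = √(0.999307) = 0.9997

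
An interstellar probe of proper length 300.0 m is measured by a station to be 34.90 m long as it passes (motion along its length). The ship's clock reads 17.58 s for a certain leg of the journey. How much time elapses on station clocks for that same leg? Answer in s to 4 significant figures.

Δt ≈ 151.1 s

Length contraction ⇒ γ = L₀/L = 300.0/34.90 = 8.59599
Time dilation: Δt = γτ₀ = 8.59599 × 17.58 s = 151.1 s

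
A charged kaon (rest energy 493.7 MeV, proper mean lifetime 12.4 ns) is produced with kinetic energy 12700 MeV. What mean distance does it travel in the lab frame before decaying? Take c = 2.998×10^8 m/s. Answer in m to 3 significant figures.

γ = 1 + K/(m₀c²) = 1 + 12700/493.7 = 26.724
β = √(1 − 1/γ²) = 0.99930
Dilated lifetime: γτ₀ = 26.724 × 12.4 ns = 331.38 ns
d = βc·γτ₀ = 0.99930 × (2.998×10^8 m/s) × 3.3138×10^-7 s = 99.3 m

d ≈ 99.3 m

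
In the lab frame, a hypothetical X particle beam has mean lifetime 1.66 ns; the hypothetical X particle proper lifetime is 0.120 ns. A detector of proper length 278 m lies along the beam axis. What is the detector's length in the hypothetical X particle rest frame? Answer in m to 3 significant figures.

Time dilation ⇒ γ = Δt/τ₀ = 1.66/0.120 = 13.833
Length contraction: L = L₀/γ = 278/13.833 = 20.1 m

L ≈ 20.1 m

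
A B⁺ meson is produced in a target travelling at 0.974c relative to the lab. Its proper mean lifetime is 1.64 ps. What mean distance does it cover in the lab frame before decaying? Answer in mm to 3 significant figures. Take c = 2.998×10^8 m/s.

γ = 1/√(1 − 0.974²) = 4.4141
Dilated lifetime: Δt = γτ₀ = 4.4141 × 1.64 ps = 7.2391 ps
d = vΔt = 0.974c × 7.2391 ps = 2.9201×10^8 m/s × 7.2391×10^-12 s = 2.11 mm

d ≈ 2.11 mm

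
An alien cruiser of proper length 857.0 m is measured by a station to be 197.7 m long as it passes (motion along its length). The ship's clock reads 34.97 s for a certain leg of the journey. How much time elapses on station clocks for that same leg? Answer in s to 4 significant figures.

Length contraction ⇒ γ = L₀/L = 857.0/197.7 = 4.33485
Time dilation: Δt = γτ₀ = 4.33485 × 34.97 s = 151.6 s

Δt ≈ 151.6 s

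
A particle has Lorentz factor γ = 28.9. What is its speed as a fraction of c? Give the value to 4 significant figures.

β ≈ 0.9994

β = √(1 − 1/γ²) = √(1 − 1/28.9²) = √(0.998803) = 0.9994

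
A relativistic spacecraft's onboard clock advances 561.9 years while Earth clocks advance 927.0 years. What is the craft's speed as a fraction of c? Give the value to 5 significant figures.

β ≈ 0.79535

γ = Δt/τ₀ = 927.0/561.9 = 1.649760
β = √(1 − 1/γ²) = √(1 − 1/1.649760²) = 0.79535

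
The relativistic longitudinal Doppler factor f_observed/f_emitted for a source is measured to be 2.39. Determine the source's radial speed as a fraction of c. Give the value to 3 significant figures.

β ≈ 0.702

f_obs/f_src = √((1+β)/(1−β)) = 2.39  ⇒  (1+β)/(1−β) = 5.7121
β = |1 − D²|/(1 + D²) = |1 − 5.7121|/(1 + 5.7121) = 0.702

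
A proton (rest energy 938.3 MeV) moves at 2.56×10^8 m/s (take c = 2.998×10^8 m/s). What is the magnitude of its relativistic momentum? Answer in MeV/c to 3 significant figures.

p ≈ 1540 MeV/c

β = v/c = 2.56×10^8 / 2.998×10^8 = 0.85390
γ = 1/√(1 − 0.85390²) = 1.9215
p = γβm₀c = 1.9215 × 0.85390 × 938.3 MeV/c = 1540 MeV/c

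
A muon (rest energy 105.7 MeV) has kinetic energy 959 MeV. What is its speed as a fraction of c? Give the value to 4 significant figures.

β ≈ 0.9951

γ = 1 + K/(m₀c²) = 1 + 959/105.7 = 10.0728
β = √(1 − 1/γ²) = 0.9951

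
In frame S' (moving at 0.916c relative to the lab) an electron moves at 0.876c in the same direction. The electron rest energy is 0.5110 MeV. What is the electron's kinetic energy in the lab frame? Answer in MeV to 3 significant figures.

u_lab = (0.876 + 0.916)/(1 + 0.876×0.916) = 0.994221
γ = 1/√(1 − 0.994221²) = 9.3152
K = (γ − 1)m₀c² = (9.3152 − 1) × 0.5110 = 8.3152 × 0.5110 = 4.25 MeV

K ≈ 4.25 MeV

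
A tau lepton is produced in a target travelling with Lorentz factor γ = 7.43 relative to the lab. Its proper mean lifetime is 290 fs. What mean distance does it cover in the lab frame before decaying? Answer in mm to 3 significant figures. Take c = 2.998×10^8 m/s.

β = √(1 − 1/γ²) = √(1 − 1/7.43²) = 0.99090
Dilated lifetime: Δt = γτ₀ = 7.43 × 290 fs = 2154.7 fs
d = vΔt = 0.99090c × 2154.7 fs = 2.9707×10^8 m/s × 2.1547×10^-12 s = 0.640 mm

d ≈ 0.640 mm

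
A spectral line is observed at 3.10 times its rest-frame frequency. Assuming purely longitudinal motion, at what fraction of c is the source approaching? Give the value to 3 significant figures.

f_obs/f_src = √((1+β)/(1−β)) = 3.10  ⇒  (1+β)/(1−β) = 9.6100
β = |1 − D²|/(1 + D²) = |1 − 9.6100|/(1 + 9.6100) = 0.811

β ≈ 0.811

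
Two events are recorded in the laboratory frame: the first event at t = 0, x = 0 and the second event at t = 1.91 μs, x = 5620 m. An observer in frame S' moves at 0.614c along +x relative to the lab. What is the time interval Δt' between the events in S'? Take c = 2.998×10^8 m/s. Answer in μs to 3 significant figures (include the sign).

γ = 1/√(1 − 0.614²) = 1.2669
Δt' = γ(Δt − vΔx/c²) = 1.2669 × (1.91 μs − 0.614×5620 m / (2.998×10^8 m/s))
= 1.2669 × (-9.5999 μs) = -12.2 μs

Δt' ≈ -12.2 μs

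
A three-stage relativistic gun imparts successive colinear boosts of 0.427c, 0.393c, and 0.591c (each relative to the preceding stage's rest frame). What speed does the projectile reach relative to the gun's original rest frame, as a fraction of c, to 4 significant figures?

u ≈ 0.9139c

Compose boost 2: (0.393 + 0.427)/(1 + 0.393×0.427) = 0.8200/1.16781 = 0.702168
Compose boost 3: (0.591 + 0.702168)/(1 + 0.591×0.702168) = 1.29317/1.41498 = 0.9139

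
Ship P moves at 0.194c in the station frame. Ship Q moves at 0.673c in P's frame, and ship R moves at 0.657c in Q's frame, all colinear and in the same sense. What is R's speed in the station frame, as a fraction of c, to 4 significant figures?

Compose boost 2: (0.673 + 0.194)/(1 + 0.673×0.194) = 0.8670/1.13056 = 0.766875
Compose boost 3: (0.657 + 0.766875)/(1 + 0.657×0.766875) = 1.42388/1.50384 = 0.9468

u ≈ 0.9468c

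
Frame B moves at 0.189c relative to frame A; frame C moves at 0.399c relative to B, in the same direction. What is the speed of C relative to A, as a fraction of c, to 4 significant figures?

Compose boost 2: (0.399 + 0.189)/(1 + 0.399×0.189) = 0.5880/1.07541 = 0.5468

u ≈ 0.5468c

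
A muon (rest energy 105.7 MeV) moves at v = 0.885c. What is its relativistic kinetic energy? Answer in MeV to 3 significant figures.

K ≈ 121 MeV

γ = 1/√(1 − 0.885²) = 2.1478
K = (γ − 1)m₀c² = (2.1478 − 1) × 105.7 MeV = 1.1478 × 105.7 MeV = 121 MeV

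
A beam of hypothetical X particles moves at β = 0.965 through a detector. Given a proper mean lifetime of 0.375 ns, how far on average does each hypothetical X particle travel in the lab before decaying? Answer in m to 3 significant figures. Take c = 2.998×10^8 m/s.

γ = 1/√(1 − 0.965²) = 3.8132
Dilated lifetime: Δt = γτ₀ = 3.8132 × 0.375 ns = 1.4299 ns
d = vΔt = 0.965c × 1.4299 ns = 2.8931×10^8 m/s × 1.4299×10^-9 s = 0.414 m

d ≈ 0.414 m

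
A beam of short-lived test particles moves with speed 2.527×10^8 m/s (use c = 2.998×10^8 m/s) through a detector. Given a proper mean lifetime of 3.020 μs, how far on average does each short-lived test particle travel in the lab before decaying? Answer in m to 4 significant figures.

β = v/c = 2.527×10^8 / 2.998×10^8 = 0.842895
γ = 1/√(1 − 0.842895²) = 1.85847
Dilated lifetime: Δt = γτ₀ = 1.85847 × 3.020 μs = 5.61257 μs
d = vΔt = 0.842895c × 5.61257 μs = 2.52700×10^8 m/s × 5.61257×10^-6 s = 1418 m

d ≈ 1418 m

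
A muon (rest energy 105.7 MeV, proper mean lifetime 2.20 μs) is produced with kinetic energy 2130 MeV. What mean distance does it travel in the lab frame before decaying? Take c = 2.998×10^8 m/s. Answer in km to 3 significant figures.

γ = 1 + K/(m₀c²) = 1 + 2130/105.7 = 21.151
β = √(1 − 1/γ²) = 0.99888
Dilated lifetime: γτ₀ = 21.151 × 2.20 μs = 46.533 μs
d = βc·γτ₀ = 0.99888 × (2.998×10^8 m/s) × 4.6533×10^-5 s = 13.9 km

d ≈ 13.9 km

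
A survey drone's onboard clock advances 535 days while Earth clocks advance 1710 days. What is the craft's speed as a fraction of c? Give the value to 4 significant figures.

β ≈ 0.9498

γ = Δt/τ₀ = 1710/535 = 3.19626
β = √(1 − 1/γ²) = √(1 − 1/3.19626²) = 0.9498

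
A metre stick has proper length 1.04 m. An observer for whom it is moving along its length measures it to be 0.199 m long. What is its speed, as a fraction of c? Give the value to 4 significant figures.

β ≈ 0.9815

γ = L₀/L = 1.04/0.199 = 5.22613
β = √(1 − 1/γ²) = 0.9815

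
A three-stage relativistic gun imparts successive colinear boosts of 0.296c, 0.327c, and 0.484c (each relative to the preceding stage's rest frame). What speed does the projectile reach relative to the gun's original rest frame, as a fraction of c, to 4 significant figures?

Compose boost 2: (0.327 + 0.296)/(1 + 0.327×0.296) = 0.6230/1.09679 = 0.568020
Compose boost 3: (0.484 + 0.568020)/(1 + 0.484×0.568020) = 1.05202/1.27492 = 0.8252

u ≈ 0.8252c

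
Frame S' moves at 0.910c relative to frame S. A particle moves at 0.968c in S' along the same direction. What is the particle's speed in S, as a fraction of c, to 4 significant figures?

u ≈ 0.9985c

Relativistic velocity addition: u = (u' + v)/(1 + u'v/c²)
= (0.968 + 0.910)/(1 + 0.968×0.910) = 1.878/1.88088 = 0.9985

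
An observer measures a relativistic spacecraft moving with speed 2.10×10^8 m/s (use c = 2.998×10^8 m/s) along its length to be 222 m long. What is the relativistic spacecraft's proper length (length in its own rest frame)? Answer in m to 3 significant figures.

β = v/c = 2.10×10^8 / 2.998×10^8 = 0.70047
γ = 1/√(1 − 0.70047²) = 1.4012
L₀ = γL = 1.4012 × 222 = 311 m

L₀ ≈ 311 m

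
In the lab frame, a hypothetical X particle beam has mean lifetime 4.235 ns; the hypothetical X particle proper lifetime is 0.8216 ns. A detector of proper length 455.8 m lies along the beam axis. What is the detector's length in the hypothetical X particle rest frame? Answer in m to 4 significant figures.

L ≈ 88.43 m

Time dilation ⇒ γ = Δt/τ₀ = 4.235/0.8216 = 5.15458
Length contraction: L = L₀/γ = 455.8/5.15458 = 88.43 m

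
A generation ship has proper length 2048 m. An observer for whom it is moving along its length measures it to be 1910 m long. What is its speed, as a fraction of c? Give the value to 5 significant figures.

β ≈ 0.36087

γ = L₀/L = 2048/1910 = 1.072251
β = √(1 − 1/γ²) = 0.36087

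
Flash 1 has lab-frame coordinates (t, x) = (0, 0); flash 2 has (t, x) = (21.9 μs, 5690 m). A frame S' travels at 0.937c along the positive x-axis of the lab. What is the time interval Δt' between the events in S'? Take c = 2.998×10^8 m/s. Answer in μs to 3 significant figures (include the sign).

γ = 1/√(1 − 0.937²) = 2.8626
Δt' = γ(Δt − vΔx/c²) = 2.8626 × (21.9 μs − 0.937×5690 m / (2.998×10^8 m/s))
= 2.8626 × (4.1164 μs) = 11.8 μs

Δt' ≈ 11.8 μs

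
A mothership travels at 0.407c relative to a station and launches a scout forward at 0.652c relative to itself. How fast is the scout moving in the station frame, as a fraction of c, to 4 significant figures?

Compose boost 2: (0.652 + 0.407)/(1 + 0.652×0.407) = 1.059/1.26536 = 0.8369

u ≈ 0.8369c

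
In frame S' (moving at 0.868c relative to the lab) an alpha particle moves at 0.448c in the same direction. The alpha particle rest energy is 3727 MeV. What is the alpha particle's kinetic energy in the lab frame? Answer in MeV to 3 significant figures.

K ≈ 7930 MeV

u_lab = (0.448 + 0.868)/(1 + 0.448×0.868) = 0.947537
γ = 1/√(1 − 0.947537²) = 3.1285
K = (γ − 1)m₀c² = (3.1285 − 1) × 3727 = 2.1285 × 3727 = 7930 MeV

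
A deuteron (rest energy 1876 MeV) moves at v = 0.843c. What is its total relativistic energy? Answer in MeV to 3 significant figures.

E ≈ 3490 MeV

γ = 1/√(1 − 0.843²) = 1.8590
E = γm₀c² = 1.8590 × 1876 MeV = 3490 MeV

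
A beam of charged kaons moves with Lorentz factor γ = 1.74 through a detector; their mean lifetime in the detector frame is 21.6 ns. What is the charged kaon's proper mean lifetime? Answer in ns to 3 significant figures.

γ = 1.74 (given)
Proper time: τ₀ = Δt/γ = 21.6/1.74 = 12.4 ns

τ₀ ≈ 12.4 ns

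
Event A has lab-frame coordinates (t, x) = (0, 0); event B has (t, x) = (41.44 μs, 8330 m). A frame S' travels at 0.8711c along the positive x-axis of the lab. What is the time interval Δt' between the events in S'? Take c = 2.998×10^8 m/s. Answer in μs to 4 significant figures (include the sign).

Δt' ≈ 35.10 μs

γ = 1/√(1 − 0.8711²) = 2.03622
Δt' = γ(Δt − vΔx/c²) = 2.03622 × (41.44 μs − 0.8711×8330 m / (2.998×10^8 m/s))
= 2.03622 × (17.2363 μs) = 35.10 μs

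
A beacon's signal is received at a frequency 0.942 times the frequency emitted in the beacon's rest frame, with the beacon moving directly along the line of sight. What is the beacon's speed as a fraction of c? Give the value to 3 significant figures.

β ≈ 0.0597

f_obs/f_src = √((1−β)/(1+β)) = 0.942  ⇒  (1−β)/(1+β) = 0.88736
β = |1 − D²|/(1 + D²) = |1 − 0.88736|/(1 + 0.88736) = 0.0597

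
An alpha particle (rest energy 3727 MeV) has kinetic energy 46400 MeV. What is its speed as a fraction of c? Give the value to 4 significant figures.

β ≈ 0.9972

γ = 1 + K/(m₀c²) = 1 + 46400/3727 = 13.4497
β = √(1 − 1/γ²) = 0.9972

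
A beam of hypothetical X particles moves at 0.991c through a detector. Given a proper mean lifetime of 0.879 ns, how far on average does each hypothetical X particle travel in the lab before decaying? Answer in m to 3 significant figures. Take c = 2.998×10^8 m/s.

γ = 1/√(1 − 0.991²) = 7.4704
Dilated lifetime: Δt = γτ₀ = 7.4704 × 0.879 ns = 6.5665 ns
d = vΔt = 0.991c × 6.5665 ns = 2.9710×10^8 m/s × 6.5665×10^-9 s = 1.95 m

d ≈ 1.95 m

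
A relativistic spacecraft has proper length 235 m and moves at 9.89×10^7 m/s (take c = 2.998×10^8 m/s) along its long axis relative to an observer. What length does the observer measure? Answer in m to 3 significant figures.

L ≈ 222 m

β = v/c = 9.89×10^7 / 2.998×10^8 = 0.32989
γ = 1/√(1 − 0.32989²) = 1.0593
Length contraction: L = L₀/γ = 235/1.0593 = 222 m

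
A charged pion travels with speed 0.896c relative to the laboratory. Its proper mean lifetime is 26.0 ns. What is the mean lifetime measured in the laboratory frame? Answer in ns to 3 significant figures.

Δt ≈ 58.6 ns

γ = 1/√(1 − 0.896²) = 2.2520
Time dilation: Δt = γτ₀ = 2.2520 × 26.0 ns = 58.6 ns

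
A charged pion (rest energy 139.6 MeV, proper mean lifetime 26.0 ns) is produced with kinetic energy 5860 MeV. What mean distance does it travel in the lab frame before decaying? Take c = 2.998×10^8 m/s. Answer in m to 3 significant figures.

γ = 1 + K/(m₀c²) = 1 + 5860/139.6 = 42.977
β = √(1 − 1/γ²) = 0.99973
Dilated lifetime: γτ₀ = 42.977 × 26.0 ns = 1117.4 ns
d = βc·γτ₀ = 0.99973 × (2.998×10^8 m/s) × 1.1174×10^-6 s = 335 m

d ≈ 335 m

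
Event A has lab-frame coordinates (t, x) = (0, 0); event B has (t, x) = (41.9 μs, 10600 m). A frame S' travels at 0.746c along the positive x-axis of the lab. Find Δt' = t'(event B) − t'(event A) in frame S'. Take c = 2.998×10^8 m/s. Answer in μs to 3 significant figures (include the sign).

Δt' ≈ 23.3 μs

γ = 1/√(1 − 0.746²) = 1.5016
Δt' = γ(Δt − vΔx/c²) = 1.5016 × (41.9 μs − 0.746×10600 m / (2.998×10^8 m/s))
= 1.5016 × (15.524 μs) = 23.3 μs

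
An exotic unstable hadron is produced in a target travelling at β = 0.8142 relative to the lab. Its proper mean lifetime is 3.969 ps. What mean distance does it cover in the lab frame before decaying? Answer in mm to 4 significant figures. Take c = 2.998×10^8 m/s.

γ = 1/√(1 − 0.8142²) = 1.72240
Dilated lifetime: Δt = γτ₀ = 1.72240 × 3.969 ps = 6.83621 ps
d = vΔt = 0.8142c × 6.83621 ps = 2.44097×10^8 m/s × 6.83621×10^-12 s = 1.669 mm

d ≈ 1.669 mm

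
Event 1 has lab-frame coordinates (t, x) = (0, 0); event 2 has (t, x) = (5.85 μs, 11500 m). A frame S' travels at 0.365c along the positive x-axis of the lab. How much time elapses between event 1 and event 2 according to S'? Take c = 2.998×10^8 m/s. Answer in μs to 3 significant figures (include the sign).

γ = 1/√(1 − 0.365²) = 1.0741
Δt' = γ(Δt − vΔx/c²) = 1.0741 × (5.85 μs − 0.365×11500 m / (2.998×10^8 m/s))
= 1.0741 × (-8.1510 μs) = -8.76 μs

Δt' ≈ -8.76 μs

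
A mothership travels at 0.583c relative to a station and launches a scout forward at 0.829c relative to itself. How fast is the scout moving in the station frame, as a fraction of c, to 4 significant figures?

u ≈ 0.9519c

Compose boost 2: (0.829 + 0.583)/(1 + 0.829×0.583) = 1.412/1.48331 = 0.9519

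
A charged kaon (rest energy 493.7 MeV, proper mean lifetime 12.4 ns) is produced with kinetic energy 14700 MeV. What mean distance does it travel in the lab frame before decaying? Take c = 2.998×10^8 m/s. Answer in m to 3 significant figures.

d ≈ 114 m

γ = 1 + K/(m₀c²) = 1 + 14700/493.7 = 30.775
β = √(1 − 1/γ²) = 0.99947
Dilated lifetime: γτ₀ = 30.775 × 12.4 ns = 381.61 ns
d = βc·γτ₀ = 0.99947 × (2.998×10^8 m/s) × 3.8161×10^-7 s = 114 m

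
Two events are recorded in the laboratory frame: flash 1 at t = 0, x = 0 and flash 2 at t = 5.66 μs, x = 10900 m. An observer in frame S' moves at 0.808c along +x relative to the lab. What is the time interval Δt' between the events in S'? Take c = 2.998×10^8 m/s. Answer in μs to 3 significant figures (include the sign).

Δt' ≈ -40.3 μs

γ = 1/√(1 − 0.808²) = 1.6973
Δt' = γ(Δt − vΔx/c²) = 1.6973 × (5.66 μs − 0.808×10900 m / (2.998×10^8 m/s))
= 1.6973 × (-23.717 μs) = -40.3 μs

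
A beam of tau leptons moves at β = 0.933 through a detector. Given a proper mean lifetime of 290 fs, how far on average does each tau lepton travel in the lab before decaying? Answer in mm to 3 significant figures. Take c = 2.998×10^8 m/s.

γ = 1/√(1 − 0.933²) = 2.7787
Dilated lifetime: Δt = γτ₀ = 2.7787 × 290 fs = 805.83 fs
d = vΔt = 0.933c × 805.83 fs = 2.7971×10^8 m/s × 8.0583×10^-13 s = 0.225 mm

d ≈ 0.225 mm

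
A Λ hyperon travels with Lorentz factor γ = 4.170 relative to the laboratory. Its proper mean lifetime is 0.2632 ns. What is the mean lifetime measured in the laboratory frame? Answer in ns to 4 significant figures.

Δt ≈ 1.098 ns

γ = 4.170 (given)
Time dilation: Δt = γτ₀ = 4.170 × 0.2632 ns = 1.098 ns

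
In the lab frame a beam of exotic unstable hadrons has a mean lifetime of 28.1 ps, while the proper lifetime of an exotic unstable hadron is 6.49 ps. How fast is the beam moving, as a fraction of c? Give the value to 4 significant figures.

β ≈ 0.9730

γ = Δt/τ₀ = 28.1/6.49 = 4.32974
β = √(1 − 1/γ²) = √(1 − 1/4.32974²) = 0.9730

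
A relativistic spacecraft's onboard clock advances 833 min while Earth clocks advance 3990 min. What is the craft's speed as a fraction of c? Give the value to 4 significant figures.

γ = Δt/τ₀ = 3990/833 = 4.78992
β = √(1 − 1/γ²) = √(1 − 1/4.78992²) = 0.9780

β ≈ 0.9780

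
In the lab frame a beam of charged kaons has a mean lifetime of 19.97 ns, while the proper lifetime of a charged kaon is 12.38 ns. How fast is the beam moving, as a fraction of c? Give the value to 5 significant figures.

γ = Δt/τ₀ = 19.97/12.38 = 1.613086
β = √(1 − 1/γ²) = √(1 − 1/1.613086²) = 0.78466

β ≈ 0.78466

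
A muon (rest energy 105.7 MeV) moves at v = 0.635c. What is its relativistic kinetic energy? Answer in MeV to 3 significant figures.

γ = 1/√(1 − 0.635²) = 1.2945
K = (γ − 1)m₀c² = (1.2945 − 1) × 105.7 MeV = 0.29448 × 105.7 MeV = 31.1 MeV

K ≈ 31.1 MeV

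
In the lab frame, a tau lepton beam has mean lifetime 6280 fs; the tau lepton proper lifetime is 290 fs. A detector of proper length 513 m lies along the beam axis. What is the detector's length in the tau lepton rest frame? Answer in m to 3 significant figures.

Time dilation ⇒ γ = Δt/τ₀ = 6280/290 = 21.655
Length contraction: L = L₀/γ = 513/21.655 = 23.7 m

L ≈ 23.7 m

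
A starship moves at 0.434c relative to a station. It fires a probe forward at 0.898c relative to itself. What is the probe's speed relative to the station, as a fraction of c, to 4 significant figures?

Relativistic velocity addition: u = (u' + v)/(1 + u'v/c²)
= (0.898 + 0.434)/(1 + 0.898×0.434) = 1.332/1.38973 = 0.9585

u ≈ 0.9585c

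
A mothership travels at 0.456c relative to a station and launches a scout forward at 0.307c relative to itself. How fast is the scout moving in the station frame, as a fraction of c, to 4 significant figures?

Compose boost 2: (0.307 + 0.456)/(1 + 0.307×0.456) = 0.7630/1.13999 = 0.6693

u ≈ 0.6693c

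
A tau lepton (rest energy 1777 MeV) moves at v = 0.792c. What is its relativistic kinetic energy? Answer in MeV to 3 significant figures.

γ = 1/√(1 − 0.792²) = 1.6379
K = (γ − 1)m₀c² = (1.6379 − 1) × 1777 MeV = 0.63795 × 1777 MeV = 1130 MeV

K ≈ 1130 MeV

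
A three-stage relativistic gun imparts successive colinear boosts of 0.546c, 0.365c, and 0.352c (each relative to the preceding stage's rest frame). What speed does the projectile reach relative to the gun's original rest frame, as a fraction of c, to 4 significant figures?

Compose boost 2: (0.365 + 0.546)/(1 + 0.365×0.546) = 0.9110/1.19929 = 0.759616
Compose boost 3: (0.352 + 0.759616)/(1 + 0.352×0.759616) = 1.11162/1.26738 = 0.8771

u ≈ 0.8771c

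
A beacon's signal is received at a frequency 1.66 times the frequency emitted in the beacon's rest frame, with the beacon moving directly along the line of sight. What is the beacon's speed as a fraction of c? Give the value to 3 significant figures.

β ≈ 0.467

f_obs/f_src = √((1+β)/(1−β)) = 1.66  ⇒  (1+β)/(1−β) = 2.7556
β = |1 − D²|/(1 + D²) = |1 − 2.7556|/(1 + 2.7556) = 0.467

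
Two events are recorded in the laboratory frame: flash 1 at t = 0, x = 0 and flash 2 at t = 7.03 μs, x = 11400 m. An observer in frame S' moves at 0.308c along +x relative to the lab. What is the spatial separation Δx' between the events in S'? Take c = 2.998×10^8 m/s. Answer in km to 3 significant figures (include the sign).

γ = 1/√(1 − 0.308²) = 1.0511
Δx' = γ(Δx − vΔt) = 1.0511 × (11400 m − 0.308×(2.998×10^8 m/s)×7.03×10^-6 s)
= 1.0511 × (10751 m) = 11.3 km

Δx' ≈ 11.3 km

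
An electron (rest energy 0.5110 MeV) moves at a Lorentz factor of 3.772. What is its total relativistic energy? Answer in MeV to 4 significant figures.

γ = 3.772 (given)
E = γm₀c² = 3.772 × 0.5110 MeV = 1.927 MeV

E ≈ 1.927 MeV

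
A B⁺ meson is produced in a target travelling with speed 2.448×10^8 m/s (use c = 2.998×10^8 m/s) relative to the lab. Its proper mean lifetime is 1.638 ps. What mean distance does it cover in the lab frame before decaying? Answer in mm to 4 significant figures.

β = v/c = 2.448×10^8 / 2.998×10^8 = 0.816544
γ = 1/√(1 − 0.816544²) = 1.73225
Dilated lifetime: Δt = γτ₀ = 1.73225 × 1.638 ps = 2.83743 ps
d = vΔt = 0.816544c × 2.83743 ps = 2.44800×10^8 m/s × 2.83743×10^-12 s = 0.6946 mm

d ≈ 0.6946 mm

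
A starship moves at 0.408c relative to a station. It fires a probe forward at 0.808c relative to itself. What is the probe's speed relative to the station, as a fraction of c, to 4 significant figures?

Relativistic velocity addition: u = (u' + v)/(1 + u'v/c²)
= (0.808 + 0.408)/(1 + 0.808×0.408) = 1.216/1.32966 = 0.9145

u ≈ 0.9145c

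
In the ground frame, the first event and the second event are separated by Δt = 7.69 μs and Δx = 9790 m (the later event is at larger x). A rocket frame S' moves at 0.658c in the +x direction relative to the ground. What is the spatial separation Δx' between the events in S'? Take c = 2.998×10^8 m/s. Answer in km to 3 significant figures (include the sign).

Δx' ≈ 11.0 km

γ = 1/√(1 − 0.658²) = 1.3280
Δx' = γ(Δx − vΔt) = 1.3280 × (9790 m − 0.658×(2.998×10^8 m/s)×7.69×10^-6 s)
= 1.3280 × (8273.0 m) = 11.0 km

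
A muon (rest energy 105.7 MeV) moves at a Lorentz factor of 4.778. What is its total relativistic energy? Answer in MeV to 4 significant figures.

γ = 4.778 (given)
E = γm₀c² = 4.778 × 105.7 MeV = 505.0 MeV

E ≈ 505.0 MeV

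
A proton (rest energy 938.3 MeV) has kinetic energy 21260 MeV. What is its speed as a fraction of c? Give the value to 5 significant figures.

γ = 1 + K/(m₀c²) = 1 + 21260/938.3 = 23.65800
β = √(1 − 1/γ²) = 0.99911

β ≈ 0.99911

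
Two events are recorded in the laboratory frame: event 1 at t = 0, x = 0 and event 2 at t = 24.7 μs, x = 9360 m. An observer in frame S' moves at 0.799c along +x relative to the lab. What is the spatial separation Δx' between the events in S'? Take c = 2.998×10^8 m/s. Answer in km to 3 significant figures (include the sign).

Δx' ≈ 5.73 km

γ = 1/√(1 − 0.799²) = 1.6630
Δx' = γ(Δx − vΔt) = 1.6630 × (9360 m − 0.799×(2.998×10^8 m/s)×24.7×10^-6 s)
= 1.6630 × (3443.4 m) = 5.73 km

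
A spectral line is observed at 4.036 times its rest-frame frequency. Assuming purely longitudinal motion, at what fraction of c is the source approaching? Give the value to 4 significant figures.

f_obs/f_src = √((1+β)/(1−β)) = 4.036  ⇒  (1+β)/(1−β) = 16.2893
β = |1 − D²|/(1 + D²) = |1 − 16.2893|/(1 + 16.2893) = 0.8843

β ≈ 0.8843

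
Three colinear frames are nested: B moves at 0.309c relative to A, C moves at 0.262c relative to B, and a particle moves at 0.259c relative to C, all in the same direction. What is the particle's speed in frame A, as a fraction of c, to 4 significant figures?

Compose boost 2: (0.262 + 0.309)/(1 + 0.262×0.309) = 0.5710/1.08096 = 0.528235
Compose boost 3: (0.259 + 0.528235)/(1 + 0.259×0.528235) = 0.787235/1.13681 = 0.6925

u ≈ 0.6925c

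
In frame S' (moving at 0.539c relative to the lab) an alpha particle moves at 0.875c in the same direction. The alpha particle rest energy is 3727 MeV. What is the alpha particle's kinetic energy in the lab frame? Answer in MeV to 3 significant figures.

u_lab = (0.875 + 0.539)/(1 + 0.875×0.539) = 0.960843
γ = 1/√(1 − 0.960843²) = 3.6089
K = (γ − 1)m₀c² = (3.6089 − 1) × 3727 = 2.6089 × 3727 = 9720 MeV

K ≈ 9720 MeV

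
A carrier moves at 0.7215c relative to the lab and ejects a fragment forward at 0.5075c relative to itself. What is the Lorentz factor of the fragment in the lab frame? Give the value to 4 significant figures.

γ ≈ 2.290

u_lab = (0.5075 + 0.7215)/(1 + 0.5075×0.7215) = 1.2290/1.366161 = 0.8996010
γ = 1/√(1 − 0.8996010²) = 2.290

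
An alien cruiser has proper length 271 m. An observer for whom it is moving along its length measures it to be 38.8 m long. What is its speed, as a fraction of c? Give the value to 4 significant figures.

γ = L₀/L = 271/38.8 = 6.98454
β = √(1 − 1/γ²) = 0.9897

β ≈ 0.9897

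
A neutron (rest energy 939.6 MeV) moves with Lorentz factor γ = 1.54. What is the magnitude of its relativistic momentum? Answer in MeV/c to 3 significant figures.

β = √(1 − 1/γ²) = √(1 − 1/1.54²) = 0.76049
p = γβm₀c = 1.54 × 0.76049 × 939.6 MeV/c = 1100 MeV/c

p ≈ 1100 MeV/c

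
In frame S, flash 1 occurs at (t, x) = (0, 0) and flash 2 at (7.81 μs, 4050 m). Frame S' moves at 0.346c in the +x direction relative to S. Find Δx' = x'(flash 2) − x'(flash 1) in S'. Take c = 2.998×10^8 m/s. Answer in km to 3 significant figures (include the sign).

Δx' ≈ 3.45 km

γ = 1/√(1 − 0.346²) = 1.0658
Δx' = γ(Δx − vΔt) = 1.0658 × (4050 m − 0.346×(2.998×10^8 m/s)×7.81×10^-6 s)
= 1.0658 × (3239.9 m) = 3.45 km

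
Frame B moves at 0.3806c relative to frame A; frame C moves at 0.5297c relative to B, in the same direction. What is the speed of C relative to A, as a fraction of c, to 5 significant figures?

u ≈ 0.75757c

Compose boost 2: (0.5297 + 0.3806)/(1 + 0.5297×0.3806) = 0.91030/1.201604 = 0.75757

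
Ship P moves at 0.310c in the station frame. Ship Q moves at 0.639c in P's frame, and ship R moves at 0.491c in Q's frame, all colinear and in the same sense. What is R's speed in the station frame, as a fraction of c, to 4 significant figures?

u ≈ 0.9238c

Compose boost 2: (0.639 + 0.310)/(1 + 0.639×0.310) = 0.9490/1.19809 = 0.792094
Compose boost 3: (0.491 + 0.792094)/(1 + 0.491×0.792094) = 1.28309/1.38892 = 0.9238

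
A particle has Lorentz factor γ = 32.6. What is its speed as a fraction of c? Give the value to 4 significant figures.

β ≈ 0.9995

β = √(1 − 1/γ²) = √(1 − 1/32.6²) = √(0.999059) = 0.9995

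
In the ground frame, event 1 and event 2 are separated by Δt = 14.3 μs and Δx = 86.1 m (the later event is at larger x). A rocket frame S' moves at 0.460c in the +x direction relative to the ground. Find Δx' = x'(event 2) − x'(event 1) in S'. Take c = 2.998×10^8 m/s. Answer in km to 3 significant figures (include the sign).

Δx' ≈ -2.12 km

γ = 1/√(1 − 0.460²) = 1.1262
Δx' = γ(Δx − vΔt) = 1.1262 × (86.1 m − 0.460×(2.998×10^8 m/s)×14.3×10^-6 s)
= 1.1262 × (-1886.0 m) = -2.12 km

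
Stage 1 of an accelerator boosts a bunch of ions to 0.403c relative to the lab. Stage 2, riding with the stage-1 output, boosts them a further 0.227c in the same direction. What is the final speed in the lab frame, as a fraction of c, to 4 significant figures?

Compose boost 2: (0.227 + 0.403)/(1 + 0.227×0.403) = 0.6300/1.09148 = 0.5772

u ≈ 0.5772c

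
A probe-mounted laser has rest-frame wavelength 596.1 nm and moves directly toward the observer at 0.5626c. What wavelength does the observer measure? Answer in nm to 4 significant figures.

λ_obs ≈ 315.4 nm

Relativistic Doppler: λ_obs = λ_src √((1−β)/(1+β))
= 596.1 × √(0.437400/1.56260) = 596.1 × 0.529073 = 315.4 nm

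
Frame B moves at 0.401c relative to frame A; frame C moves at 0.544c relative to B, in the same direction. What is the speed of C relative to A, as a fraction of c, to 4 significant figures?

Compose boost 2: (0.544 + 0.401)/(1 + 0.544×0.401) = 0.9450/1.21814 = 0.7758

u ≈ 0.7758c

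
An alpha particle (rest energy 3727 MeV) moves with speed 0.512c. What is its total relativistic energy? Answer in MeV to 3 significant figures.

γ = 1/√(1 − 0.512²) = 1.1642
E = γm₀c² = 1.1642 × 3727 MeV = 4340 MeV

E ≈ 4340 MeV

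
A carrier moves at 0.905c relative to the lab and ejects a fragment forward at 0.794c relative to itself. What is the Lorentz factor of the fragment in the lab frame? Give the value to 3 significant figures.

γ ≈ 6.65

u_lab = (0.794 + 0.905)/(1 + 0.794×0.905) = 1.699/1.71857 = 0.988613
γ = 1/√(1 − 0.988613²) = 6.65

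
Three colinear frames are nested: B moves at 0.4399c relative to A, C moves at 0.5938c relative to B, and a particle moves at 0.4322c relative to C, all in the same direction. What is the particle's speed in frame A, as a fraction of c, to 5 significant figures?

u ≈ 0.92437c

Compose boost 2: (0.5938 + 0.4399)/(1 + 0.5938×0.4399) = 1.0337/1.261213 = 0.8196080
Compose boost 3: (0.4322 + 0.8196080)/(1 + 0.4322×0.8196080) = 1.251808/1.354235 = 0.92437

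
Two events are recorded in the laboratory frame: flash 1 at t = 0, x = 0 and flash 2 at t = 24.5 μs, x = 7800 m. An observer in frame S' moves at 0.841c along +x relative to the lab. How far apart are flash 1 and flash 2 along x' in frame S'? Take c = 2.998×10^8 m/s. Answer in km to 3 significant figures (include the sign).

Δx' ≈ 3.00 km

γ = 1/√(1 − 0.841²) = 1.8483
Δx' = γ(Δx − vΔt) = 1.8483 × (7800 m − 0.841×(2.998×10^8 m/s)×24.5×10^-6 s)
= 1.8483 × (1622.8 m) = 3.00 km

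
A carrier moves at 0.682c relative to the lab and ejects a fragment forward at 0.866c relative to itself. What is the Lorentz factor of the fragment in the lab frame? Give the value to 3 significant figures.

γ ≈ 4.35

u_lab = (0.866 + 0.682)/(1 + 0.866×0.682) = 1.548/1.59061 = 0.973210
γ = 1/√(1 − 0.973210²) = 4.35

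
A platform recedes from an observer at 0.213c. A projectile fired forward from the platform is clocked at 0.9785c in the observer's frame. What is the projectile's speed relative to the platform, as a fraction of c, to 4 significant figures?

Inverse velocity addition: u' = (u − v)/(1 − uv/c²)
= (0.9785 − 0.213)/(1 − 0.9785×0.213) = 0.7655/0.791579 = 0.9671

u' ≈ 0.9671c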